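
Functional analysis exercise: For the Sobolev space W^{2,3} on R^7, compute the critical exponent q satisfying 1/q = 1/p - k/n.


Using the Sobolev embedding formula: 1/q = 1/p - k/n
1/q = 1/3 - 2/7 = 1/21
q = 1/(1/21) = 21

21.0000


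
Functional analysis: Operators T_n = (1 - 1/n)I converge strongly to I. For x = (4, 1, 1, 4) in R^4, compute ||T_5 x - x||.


T_5 x - x = (1 - 1/5)x - x = -x/5
||x|| = sqrt(34) = 5.8310
||T_5 x - x|| = ||x||/5 = 5.8310/5 = 1.1662

1.1662


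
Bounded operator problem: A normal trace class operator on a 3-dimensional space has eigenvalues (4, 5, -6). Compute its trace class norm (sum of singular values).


For a normal operator, singular values equal |eigenvalues|.
Trace norm = sum |lambda_i| = 4 + 5 + 6
= 15

15


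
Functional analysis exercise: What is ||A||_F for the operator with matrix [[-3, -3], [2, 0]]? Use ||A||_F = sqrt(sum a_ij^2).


||A||_F^2 = sum a_ij^2
= (-3)^2 + (-3)^2 + 2^2 + 0^2
= 9 + 9 + 4 + 0 = 22
||A||_F = sqrt(22) = 4.6904

4.6904


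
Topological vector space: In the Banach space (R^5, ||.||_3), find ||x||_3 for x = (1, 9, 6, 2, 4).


The l^3 norm = (sum |x_i|^3)^(1/3)
Sum of 3th powers = 1 + 729 + 216 + 8 + 64 = 1018
||x||_3 = (1018)^(1/3) = 10.0596

10.0596


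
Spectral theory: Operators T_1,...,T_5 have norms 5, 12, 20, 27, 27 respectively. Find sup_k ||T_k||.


By the Uniform Boundedness Principle, the supremum of norms is finite.
sup_k ||T_k|| = max(5, 12, 20, 27, 27) = 27

27


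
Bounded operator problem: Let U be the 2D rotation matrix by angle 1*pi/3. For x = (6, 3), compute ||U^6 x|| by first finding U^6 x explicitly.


U is a rotation by theta = 1*pi/3
U^6 = rotation by 6*theta = 6*pi/3 = 0*pi/3 (mod 2*pi)
cos(0*pi/3) = 1.0000, sin(0*pi/3) = 0.0000
U^6 x = (1.0000 * 6 - 0.0000 * 3, 0.0000 * 6 + 1.0000 * 3)
= (6.0000, 3.0000)
||U^6 x|| = sqrt(6.0000^2 + 3.0000^2) = sqrt(45.0000) = 6.7082

6.7082


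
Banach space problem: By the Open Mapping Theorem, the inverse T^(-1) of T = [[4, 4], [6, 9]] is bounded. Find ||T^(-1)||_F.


det(T) = 4*9 - 4*6 = 12
T^(-1) = (1/12) * [[9, -4], [-6, 4]] = [[0.7500, -0.3333], [-0.5000, 0.3333]]
||T^(-1)||_F^2 = 0.7500^2 + (-0.3333)^2 + (-0.5000)^2 + 0.3333^2 = 1.0347
||T^(-1)||_F = sqrt(1.0347) = 1.0172

1.0172


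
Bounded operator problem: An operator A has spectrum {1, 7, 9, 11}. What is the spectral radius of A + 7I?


Spectrum of A + 7I = {8, 14, 16, 18}
Spectral radius = max |lambda| over the shifted spectrum
= max(8, 14, 16, 18) = 18

18


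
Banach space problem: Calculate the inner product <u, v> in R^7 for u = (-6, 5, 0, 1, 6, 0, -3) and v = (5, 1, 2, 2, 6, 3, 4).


Computing the standard inner product <u, v> = sum u_i * v_i
= -6*5 + 5*1 + 0*2 + 1*2 + 6*6 + 0*3 + -3*4
= -30 + 5 + 0 + 2 + 36 + 0 + -12
= 1

1


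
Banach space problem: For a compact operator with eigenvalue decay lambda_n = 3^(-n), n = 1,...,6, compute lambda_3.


The eigenvalue formula gives lambda_3 = 1/3^3
= 1/27
= 0.0370

0.0370


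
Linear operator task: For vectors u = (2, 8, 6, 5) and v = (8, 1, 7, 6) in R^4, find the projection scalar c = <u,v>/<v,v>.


Computing <u,v> = 2*8 + 8*1 + 6*7 + 5*6 = 96
Computing <v,v> = 8^2 + 1^2 + 7^2 + 6^2 = 150
Projection coefficient = 96/150 = 0.6400

0.6400


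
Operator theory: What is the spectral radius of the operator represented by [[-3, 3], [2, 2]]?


For a 2x2 matrix, eigenvalues satisfy lambda^2 - (trace)*lambda + det = 0
trace = -3 + 2 = -1
det = -3*2 - 3*2 = -12
discriminant = (-1)^2 - 4*(-12) = 49
spectral radius = max |eigenvalue| = 4.0000

4.0000


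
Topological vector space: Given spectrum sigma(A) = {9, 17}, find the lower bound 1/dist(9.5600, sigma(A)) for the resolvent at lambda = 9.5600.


dist(9.5600, {9, 17}) = min(|9.5600 - 9|, |9.5600 - 17|)
= min(0.5600, 7.4400) = 0.5600
Resolvent bound = 1/0.5600 = 1.7857

1.7857


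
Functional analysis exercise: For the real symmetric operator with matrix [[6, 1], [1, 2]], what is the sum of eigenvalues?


For a self-adjoint (symmetric) matrix, the eigenvalues are real.
The sum of eigenvalues equals the trace of the matrix.
trace = 6 + 2 = 8

8


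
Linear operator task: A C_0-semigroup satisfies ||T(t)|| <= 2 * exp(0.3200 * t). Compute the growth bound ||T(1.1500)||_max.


||T(1.1500)|| <= 2 * exp(0.3200 * 1.1500)
= 2 * exp(0.3680)
= 2 * 1.4448
= 2.8897

2.8897


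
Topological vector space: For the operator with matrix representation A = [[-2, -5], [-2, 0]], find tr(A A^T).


trace(A * A^T) = sum of squares of all entries
= (-2)^2 + (-5)^2 + (-2)^2 + 0^2
= 4 + 25 + 4 + 0
= 33

33


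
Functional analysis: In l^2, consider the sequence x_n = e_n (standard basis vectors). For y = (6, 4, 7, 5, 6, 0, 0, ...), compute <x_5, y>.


x_5 = e_5 is the standard basis vector with 1 in position 5.
<x_5, y> = y_5 = 6
As n -> infinity, <x_n, y> -> 0, confirming weak convergence of (x_n) to 0.

6


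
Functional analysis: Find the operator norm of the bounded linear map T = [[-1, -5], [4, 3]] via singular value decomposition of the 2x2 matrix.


A^T A = [[17, 17], [17, 34]]
trace(A^T A) = 51, det(A^T A) = 289
discriminant = 51^2 - 4*289 = 1445
Largest eigenvalue of A^T A = (trace + sqrt(disc))/2 = 44.5066
||T|| = sqrt(44.5066) = 6.6713

6.6713


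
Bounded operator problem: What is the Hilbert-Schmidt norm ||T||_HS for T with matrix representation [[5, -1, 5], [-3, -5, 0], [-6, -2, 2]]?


The Hilbert-Schmidt norm is sqrt(sum of squares of all entries).
Sum of squares = 5^2 + (-1)^2 + 5^2 + (-3)^2 + (-5)^2 + 0^2 + (-6)^2 + (-2)^2 + 2^2
= 25 + 1 + 25 + 9 + 25 + 0 + 36 + 4 + 4 = 129
||T||_HS = sqrt(129) = 11.3578

11.3578


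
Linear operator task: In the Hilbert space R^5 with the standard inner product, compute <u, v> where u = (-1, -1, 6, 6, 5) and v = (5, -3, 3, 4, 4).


Computing the standard inner product <u, v> = sum u_i * v_i
= -1*5 + -1*-3 + 6*3 + 6*4 + 5*4
= -5 + 3 + 18 + 24 + 20
= 60

60


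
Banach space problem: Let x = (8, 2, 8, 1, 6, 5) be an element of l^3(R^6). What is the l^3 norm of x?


The l^3 norm = (sum |x_i|^3)^(1/3)
Sum of 3th powers = 512 + 8 + 512 + 1 + 216 + 125 = 1374
||x||_3 = (1374)^(1/3) = 11.1172

11.1172


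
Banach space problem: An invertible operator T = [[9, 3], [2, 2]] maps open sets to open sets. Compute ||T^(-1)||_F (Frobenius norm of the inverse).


det(T) = 9*2 - 3*2 = 12
T^(-1) = (1/12) * [[2, -3], [-2, 9]] = [[0.1667, -0.2500], [-0.1667, 0.7500]]
||T^(-1)||_F^2 = 0.1667^2 + (-0.2500)^2 + (-0.1667)^2 + 0.7500^2 = 0.6806
||T^(-1)||_F = sqrt(0.6806) = 0.8250

0.8250


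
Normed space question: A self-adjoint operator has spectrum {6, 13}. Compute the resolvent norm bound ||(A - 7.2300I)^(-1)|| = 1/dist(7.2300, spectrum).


dist(7.2300, {6, 13}) = min(|7.2300 - 6|, |7.2300 - 13|)
= min(1.2300, 5.7700) = 1.2300
Resolvent bound = 1/1.2300 = 0.8130

0.8130


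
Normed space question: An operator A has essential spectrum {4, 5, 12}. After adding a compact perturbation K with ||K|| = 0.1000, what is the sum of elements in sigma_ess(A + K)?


By Weyl's theorem, the essential spectrum is invariant under compact perturbations.
sigma_ess(A + K) = sigma_ess(A) = {4, 5, 12}
Sum = 4 + 5 + 12 = 21

21


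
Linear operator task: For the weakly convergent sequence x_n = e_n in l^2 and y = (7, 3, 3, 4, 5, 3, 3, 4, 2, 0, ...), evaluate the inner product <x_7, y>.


x_7 = e_7 is the standard basis vector with 1 in position 7.
<x_7, y> = y_7 = 3
As n -> infinity, <x_n, y> -> 0, confirming weak convergence of (x_n) to 0.

3


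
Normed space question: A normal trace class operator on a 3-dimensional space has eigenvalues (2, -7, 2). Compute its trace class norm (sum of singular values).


For a normal operator, singular values equal |eigenvalues|.
Trace norm = sum |lambda_i| = 2 + 7 + 2
= 11

11


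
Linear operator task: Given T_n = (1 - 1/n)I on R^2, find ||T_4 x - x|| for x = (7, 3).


T_4 x - x = (1 - 1/4)x - x = -x/4
||x|| = sqrt(58) = 7.6158
||T_4 x - x|| = ||x||/4 = 7.6158/4 = 1.9039

1.9039


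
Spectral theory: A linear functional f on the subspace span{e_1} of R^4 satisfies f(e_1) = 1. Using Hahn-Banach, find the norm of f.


The norm of f is given by ||f|| = sup_{||x||=1} |f(x)|.
On span{e_1}, ||e_1|| = 1, so ||f|| = |f(e_1)| / ||e_1||
= |1| / 1 = 1.0000

1.0000


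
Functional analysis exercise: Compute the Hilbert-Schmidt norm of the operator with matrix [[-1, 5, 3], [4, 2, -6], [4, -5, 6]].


The Hilbert-Schmidt norm is sqrt(sum of squares of all entries).
Sum of squares = (-1)^2 + 5^2 + 3^2 + 4^2 + 2^2 + (-6)^2 + 4^2 + (-5)^2 + 6^2
= 1 + 25 + 9 + 16 + 4 + 36 + 16 + 25 + 36 = 168
||T||_HS = sqrt(168) = 12.9615

12.9615


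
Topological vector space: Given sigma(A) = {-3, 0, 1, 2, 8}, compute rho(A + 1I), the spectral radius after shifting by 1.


Spectrum of A + 1I = {-2, 1, 2, 3, 9}
Spectral radius = max |lambda| over the shifted spectrum
= max(2, 1, 2, 3, 9) = 9

9


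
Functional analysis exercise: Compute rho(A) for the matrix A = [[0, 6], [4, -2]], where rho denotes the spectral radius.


For a 2x2 matrix, eigenvalues satisfy lambda^2 - (trace)*lambda + det = 0
trace = 0 + -2 = -2
det = 0*-2 - 6*4 = -24
discriminant = (-2)^2 - 4*(-24) = 100
spectral radius = max |eigenvalue| = 6.0000

6.0000


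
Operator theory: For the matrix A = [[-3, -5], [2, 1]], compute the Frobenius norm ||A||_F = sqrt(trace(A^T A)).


||A||_F^2 = sum a_ij^2
= (-3)^2 + (-5)^2 + 2^2 + 1^2
= 9 + 25 + 4 + 1 = 39
||A||_F = sqrt(39) = 6.2450

6.2450


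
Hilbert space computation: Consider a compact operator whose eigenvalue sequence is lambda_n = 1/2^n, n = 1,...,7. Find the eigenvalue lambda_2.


The eigenvalue formula gives lambda_2 = 1/2^2
= 1/4
= 0.2500

0.2500


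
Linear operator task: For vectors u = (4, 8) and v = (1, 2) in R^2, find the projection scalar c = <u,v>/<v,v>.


Computing <u,v> = 4*1 + 8*2 = 20
Computing <v,v> = 1^2 + 2^2 = 5
Projection coefficient = 20/5 = 4.0000

4.0000


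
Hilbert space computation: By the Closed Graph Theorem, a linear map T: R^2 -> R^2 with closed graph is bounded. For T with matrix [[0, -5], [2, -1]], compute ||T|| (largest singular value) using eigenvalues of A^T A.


A^T A = [[4, -2], [-2, 26]]
trace(A^T A) = 30, det(A^T A) = 100
discriminant = 30^2 - 4*100 = 500
Largest eigenvalue of A^T A = (trace + sqrt(disc))/2 = 26.1803
||T|| = sqrt(26.1803) = 5.1167

5.1167


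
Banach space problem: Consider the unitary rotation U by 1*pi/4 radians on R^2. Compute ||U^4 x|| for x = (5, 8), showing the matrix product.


U is a rotation by theta = 1*pi/4
U^4 = rotation by 4*theta = 4*pi/4
cos(4*pi/4) = -1.0000, sin(4*pi/4) = 0.0000
U^4 x = (-1.0000 * 5 - 0.0000 * 8, 0.0000 * 5 + -1.0000 * 8)
= (-5.0000, -8.0000)
||U^4 x|| = sqrt((-5.0000)^2 + (-8.0000)^2) = sqrt(89.0000) = 9.4340

9.4340


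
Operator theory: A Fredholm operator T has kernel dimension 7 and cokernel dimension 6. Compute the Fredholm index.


The Fredholm index is defined as ind(T) = dim(ker T) - dim(coker T)
= 7 - 6
= 1

1


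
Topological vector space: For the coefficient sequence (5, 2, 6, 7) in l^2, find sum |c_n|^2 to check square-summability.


sum |c_n|^2 = 5^2 + 2^2 + 6^2 + 7^2
= 25 + 4 + 36 + 49
= 114

114


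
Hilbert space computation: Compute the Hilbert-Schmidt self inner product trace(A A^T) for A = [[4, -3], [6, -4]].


trace(A * A^T) = sum of squares of all entries
= 4^2 + (-3)^2 + 6^2 + (-4)^2
= 16 + 9 + 36 + 16
= 77

77


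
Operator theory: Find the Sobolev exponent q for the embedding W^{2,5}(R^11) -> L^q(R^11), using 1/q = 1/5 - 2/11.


Using the Sobolev embedding formula: 1/q = 1/p - k/n
1/q = 1/5 - 2/11 = 1/55
q = 1/(1/55) = 55

55.0000


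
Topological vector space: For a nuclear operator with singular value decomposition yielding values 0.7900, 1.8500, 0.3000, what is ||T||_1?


The nuclear norm is the sum of all singular values.
||T||_1 = 0.7900 + 1.8500 + 0.3000
= 2.9400

2.9400


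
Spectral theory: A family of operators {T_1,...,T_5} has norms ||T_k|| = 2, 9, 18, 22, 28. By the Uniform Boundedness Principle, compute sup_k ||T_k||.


By the Uniform Boundedness Principle, the supremum of norms is finite.
sup_k ||T_k|| = max(2, 9, 18, 22, 28) = 28

28


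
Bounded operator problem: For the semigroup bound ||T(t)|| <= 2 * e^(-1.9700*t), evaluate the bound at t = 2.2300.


||T(2.2300)|| <= 2 * exp(-1.9700 * 2.2300)
= 2 * exp(-4.3931)
= 2 * 0.0124
= 0.0247

0.0247


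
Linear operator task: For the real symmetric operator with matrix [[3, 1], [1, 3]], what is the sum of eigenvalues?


For a self-adjoint (symmetric) matrix, the eigenvalues are real.
The sum of eigenvalues equals the trace of the matrix.
trace = 3 + 3 = 6

6


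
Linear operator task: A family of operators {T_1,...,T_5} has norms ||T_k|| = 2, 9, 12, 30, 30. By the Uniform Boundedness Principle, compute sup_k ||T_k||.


By the Uniform Boundedness Principle, the supremum of norms is finite.
sup_k ||T_k|| = max(2, 9, 12, 30, 30) = 30

30


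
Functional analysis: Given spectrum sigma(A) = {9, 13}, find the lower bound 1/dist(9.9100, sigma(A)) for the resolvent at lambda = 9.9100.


dist(9.9100, {9, 13}) = min(|9.9100 - 9|, |9.9100 - 13|)
= min(0.9100, 3.0900) = 0.9100
Resolvent bound = 1/0.9100 = 1.0989

1.0989


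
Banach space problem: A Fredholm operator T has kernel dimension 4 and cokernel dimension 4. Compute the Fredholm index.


The Fredholm index is defined as ind(T) = dim(ker T) - dim(coker T)
= 4 - 4
= 0

0


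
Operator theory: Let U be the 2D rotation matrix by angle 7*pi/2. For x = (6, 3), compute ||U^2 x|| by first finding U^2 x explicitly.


U is a rotation by theta = 7*pi/2
U^2 = rotation by 2*theta = 14*pi/2 = 2*pi/2 (mod 2*pi)
cos(2*pi/2) = -1.0000, sin(2*pi/2) = 0.0000
U^2 x = (-1.0000 * 6 - 0.0000 * 3, 0.0000 * 6 + -1.0000 * 3)
= (-6.0000, -3.0000)
||U^2 x|| = sqrt((-6.0000)^2 + (-3.0000)^2) = sqrt(45.0000) = 6.7082

6.7082


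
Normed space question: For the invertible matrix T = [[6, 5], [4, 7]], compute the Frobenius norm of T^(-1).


det(T) = 6*7 - 5*4 = 22
T^(-1) = (1/22) * [[7, -5], [-4, 6]] = [[0.3182, -0.2273], [-0.1818, 0.2727]]
||T^(-1)||_F^2 = 0.3182^2 + (-0.2273)^2 + (-0.1818)^2 + 0.2727^2 = 0.2603
||T^(-1)||_F = sqrt(0.2603) = 0.5102

0.5102


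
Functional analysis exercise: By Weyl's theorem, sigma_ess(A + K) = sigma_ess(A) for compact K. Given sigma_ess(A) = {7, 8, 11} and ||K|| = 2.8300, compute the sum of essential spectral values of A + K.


By Weyl's theorem, the essential spectrum is invariant under compact perturbations.
sigma_ess(A + K) = sigma_ess(A) = {7, 8, 11}
Sum = 7 + 8 + 11 = 26

26


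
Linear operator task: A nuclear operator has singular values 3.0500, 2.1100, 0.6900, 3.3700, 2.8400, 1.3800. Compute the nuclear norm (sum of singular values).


The nuclear norm is the sum of all singular values.
||T||_1 = 3.0500 + 2.1100 + 0.6900 + 3.3700 + 2.8400 + 1.3800
= 13.4400

13.4400


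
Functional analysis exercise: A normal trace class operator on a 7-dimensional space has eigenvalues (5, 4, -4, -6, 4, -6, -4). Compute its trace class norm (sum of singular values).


For a normal operator, singular values equal |eigenvalues|.
Trace norm = sum |lambda_i| = 5 + 4 + 4 + 6 + 4 + 6 + 4
= 33

33


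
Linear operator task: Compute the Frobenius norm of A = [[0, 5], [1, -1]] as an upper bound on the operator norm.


||A||_F^2 = sum a_ij^2
= 0^2 + 5^2 + 1^2 + (-1)^2
= 0 + 25 + 1 + 1 = 27
||A||_F = sqrt(27) = 5.1962

5.1962


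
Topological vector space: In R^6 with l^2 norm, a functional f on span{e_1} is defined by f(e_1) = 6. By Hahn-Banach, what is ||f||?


The norm of f is given by ||f|| = sup_{||x||=1} |f(x)|.
On span{e_1}, ||e_1|| = 1, so ||f|| = |f(e_1)| / ||e_1||
= |6| / 1 = 6.0000

6.0000


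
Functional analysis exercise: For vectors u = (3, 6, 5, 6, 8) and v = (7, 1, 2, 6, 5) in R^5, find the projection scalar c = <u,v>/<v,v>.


Computing <u,v> = 3*7 + 6*1 + 5*2 + 6*6 + 8*5 = 113
Computing <v,v> = 7^2 + 1^2 + 2^2 + 6^2 + 5^2 = 115
Projection coefficient = 113/115 = 0.9826

0.9826


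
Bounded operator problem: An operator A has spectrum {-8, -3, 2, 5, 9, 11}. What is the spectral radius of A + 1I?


Spectrum of A + 1I = {-7, -2, 3, 6, 10, 12}
Spectral radius = max |lambda| over the shifted spectrum
= max(7, 2, 3, 6, 10, 12) = 12

12


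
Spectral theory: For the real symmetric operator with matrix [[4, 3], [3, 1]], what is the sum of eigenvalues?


For a self-adjoint (symmetric) matrix, the eigenvalues are real.
The sum of eigenvalues equals the trace of the matrix.
trace = 4 + 1 = 5

5


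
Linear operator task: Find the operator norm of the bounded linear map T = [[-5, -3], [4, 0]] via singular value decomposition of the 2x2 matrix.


A^T A = [[41, 15], [15, 9]]
trace(A^T A) = 50, det(A^T A) = 144
discriminant = 50^2 - 4*144 = 1924
Largest eigenvalue of A^T A = (trace + sqrt(disc))/2 = 46.9317
||T|| = sqrt(46.9317) = 6.8507

6.8507


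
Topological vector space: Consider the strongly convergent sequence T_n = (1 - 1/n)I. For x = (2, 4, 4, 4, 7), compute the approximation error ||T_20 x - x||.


T_20 x - x = (1 - 1/20)x - x = -x/20
||x|| = sqrt(101) = 10.0499
||T_20 x - x|| = ||x||/20 = 10.0499/20 = 0.5025

0.5025


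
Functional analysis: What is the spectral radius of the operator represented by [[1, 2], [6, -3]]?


For a 2x2 matrix, eigenvalues satisfy lambda^2 - (trace)*lambda + det = 0
trace = 1 + -3 = -2
det = 1*-3 - 2*6 = -15
discriminant = (-2)^2 - 4*(-15) = 64
spectral radius = max |eigenvalue| = 5.0000

5.0000


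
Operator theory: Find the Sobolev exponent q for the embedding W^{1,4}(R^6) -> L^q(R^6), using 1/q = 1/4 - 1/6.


Using the Sobolev embedding formula: 1/q = 1/p - k/n
1/q = 1/4 - 1/6 = 1/12
q = 1/(1/12) = 12

12.0000


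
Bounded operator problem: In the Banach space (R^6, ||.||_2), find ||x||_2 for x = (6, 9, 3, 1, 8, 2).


The l^2 norm = (sum |x_i|^2)^(1/2)
Sum of 2th powers = 36 + 81 + 9 + 1 + 64 + 4 = 195
||x||_2 = (195)^(1/2) = 13.9642

13.9642


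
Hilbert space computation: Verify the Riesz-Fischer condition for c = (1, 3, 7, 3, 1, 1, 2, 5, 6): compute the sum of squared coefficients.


sum |c_n|^2 = 1^2 + 3^2 + 7^2 + 3^2 + 1^2 + 1^2 + 2^2 + 5^2 + 6^2
= 1 + 9 + 49 + 9 + 1 + 1 + 4 + 25 + 36
= 135

135


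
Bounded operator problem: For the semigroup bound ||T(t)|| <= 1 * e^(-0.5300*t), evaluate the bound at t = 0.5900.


||T(0.5900)|| <= 1 * exp(-0.5300 * 0.5900)
= 1 * exp(-0.3127)
= 1 * 0.7315
= 0.7315

0.7315


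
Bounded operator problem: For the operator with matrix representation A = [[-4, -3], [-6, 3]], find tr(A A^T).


trace(A * A^T) = sum of squares of all entries
= (-4)^2 + (-3)^2 + (-6)^2 + 3^2
= 16 + 9 + 36 + 9
= 70

70


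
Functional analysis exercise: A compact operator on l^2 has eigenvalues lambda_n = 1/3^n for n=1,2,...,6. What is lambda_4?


The eigenvalue formula gives lambda_4 = 1/3^4
= 1/81
= 0.0123

0.0123


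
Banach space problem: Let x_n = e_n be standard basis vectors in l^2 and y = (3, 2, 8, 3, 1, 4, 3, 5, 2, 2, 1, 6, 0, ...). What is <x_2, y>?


x_2 = e_2 is the standard basis vector with 1 in position 2.
<x_2, y> = y_2 = 2
As n -> infinity, <x_n, y> -> 0, confirming weak convergence of (x_n) to 0.

2


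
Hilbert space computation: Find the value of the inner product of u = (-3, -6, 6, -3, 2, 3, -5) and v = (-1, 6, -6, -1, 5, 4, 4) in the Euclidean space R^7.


Computing the standard inner product <u, v> = sum u_i * v_i
= -3*-1 + -6*6 + 6*-6 + -3*-1 + 2*5 + 3*4 + -5*4
= 3 + -36 + -36 + 3 + 10 + 12 + -20
= -64

-64


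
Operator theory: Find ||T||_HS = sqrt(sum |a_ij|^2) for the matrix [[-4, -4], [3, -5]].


The Hilbert-Schmidt norm is sqrt(sum of squares of all entries).
Sum of squares = (-4)^2 + (-4)^2 + 3^2 + (-5)^2
= 16 + 16 + 9 + 25 = 66
||T||_HS = sqrt(66) = 8.1240

8.1240


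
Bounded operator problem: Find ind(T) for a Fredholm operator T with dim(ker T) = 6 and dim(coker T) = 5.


The Fredholm index is defined as ind(T) = dim(ker T) - dim(coker T)
= 6 - 5
= 1

1


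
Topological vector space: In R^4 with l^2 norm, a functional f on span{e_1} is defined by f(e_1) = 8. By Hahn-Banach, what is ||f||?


The norm of f is given by ||f|| = sup_{||x||=1} |f(x)|.
On span{e_1}, ||e_1|| = 1, so ||f|| = |f(e_1)| / ||e_1||
= |8| / 1 = 8.0000

8.0000


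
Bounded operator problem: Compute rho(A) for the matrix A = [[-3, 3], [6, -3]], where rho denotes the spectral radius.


For a 2x2 matrix, eigenvalues satisfy lambda^2 - (trace)*lambda + det = 0
trace = -3 + -3 = -6
det = -3*-3 - 3*6 = -9
discriminant = (-6)^2 - 4*(-9) = 72
spectral radius = max |eigenvalue| = 7.2426

7.2426


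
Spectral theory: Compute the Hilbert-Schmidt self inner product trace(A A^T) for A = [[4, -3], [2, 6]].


trace(A * A^T) = sum of squares of all entries
= 4^2 + (-3)^2 + 2^2 + 6^2
= 16 + 9 + 4 + 36
= 65

65


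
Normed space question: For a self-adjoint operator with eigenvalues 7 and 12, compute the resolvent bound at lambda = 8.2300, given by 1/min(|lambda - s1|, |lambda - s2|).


dist(8.2300, {7, 12}) = min(|8.2300 - 7|, |8.2300 - 12|)
= min(1.2300, 3.7700) = 1.2300
Resolvent bound = 1/1.2300 = 0.8130

0.8130


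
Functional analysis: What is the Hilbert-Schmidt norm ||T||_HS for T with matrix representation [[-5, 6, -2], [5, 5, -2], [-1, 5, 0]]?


The Hilbert-Schmidt norm is sqrt(sum of squares of all entries).
Sum of squares = (-5)^2 + 6^2 + (-2)^2 + 5^2 + 5^2 + (-2)^2 + (-1)^2 + 5^2 + 0^2
= 25 + 36 + 4 + 25 + 25 + 4 + 1 + 25 + 0 = 145
||T||_HS = sqrt(145) = 12.0416

12.0416


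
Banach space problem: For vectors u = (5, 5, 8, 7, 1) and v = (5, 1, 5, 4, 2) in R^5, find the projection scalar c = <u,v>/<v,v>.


Computing <u,v> = 5*5 + 5*1 + 8*5 + 7*4 + 1*2 = 100
Computing <v,v> = 5^2 + 1^2 + 5^2 + 4^2 + 2^2 = 71
Projection coefficient = 100/71 = 1.4085

1.4085


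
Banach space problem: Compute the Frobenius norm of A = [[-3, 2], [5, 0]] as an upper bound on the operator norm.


||A||_F^2 = sum a_ij^2
= (-3)^2 + 2^2 + 5^2 + 0^2
= 9 + 4 + 25 + 0 = 38
||A||_F = sqrt(38) = 6.1644

6.1644


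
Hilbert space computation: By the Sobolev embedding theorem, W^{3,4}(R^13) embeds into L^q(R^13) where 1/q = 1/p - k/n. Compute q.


Using the Sobolev embedding formula: 1/q = 1/p - k/n
1/q = 1/4 - 3/13 = 1/52
q = 1/(1/52) = 52

52.0000


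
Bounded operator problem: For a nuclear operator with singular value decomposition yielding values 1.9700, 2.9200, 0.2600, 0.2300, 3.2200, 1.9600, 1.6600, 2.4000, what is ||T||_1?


The nuclear norm is the sum of all singular values.
||T||_1 = 1.9700 + 2.9200 + 0.2600 + 0.2300 + 3.2200 + 1.9600 + 1.6600 + 2.4000
= 14.6200

14.6200


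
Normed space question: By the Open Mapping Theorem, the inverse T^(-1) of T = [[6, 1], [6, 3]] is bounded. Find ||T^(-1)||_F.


det(T) = 6*3 - 1*6 = 12
T^(-1) = (1/12) * [[3, -1], [-6, 6]] = [[0.2500, -0.0833], [-0.5000, 0.5000]]
||T^(-1)||_F^2 = 0.2500^2 + (-0.0833)^2 + (-0.5000)^2 + 0.5000^2 = 0.5694
||T^(-1)||_F = sqrt(0.5694) = 0.7546

0.7546


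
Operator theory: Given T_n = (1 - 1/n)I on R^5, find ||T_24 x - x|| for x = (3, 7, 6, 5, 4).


T_24 x - x = (1 - 1/24)x - x = -x/24
||x|| = sqrt(135) = 11.6190
||T_24 x - x|| = ||x||/24 = 11.6190/24 = 0.4841

0.4841


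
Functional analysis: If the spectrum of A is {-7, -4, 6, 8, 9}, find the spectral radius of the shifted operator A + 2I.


Spectrum of A + 2I = {-5, -2, 8, 10, 11}
Spectral radius = max |lambda| over the shifted spectrum
= max(5, 2, 8, 10, 11) = 11

11


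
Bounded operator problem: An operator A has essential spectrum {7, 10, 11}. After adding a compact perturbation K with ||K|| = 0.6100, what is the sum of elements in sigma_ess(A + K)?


By Weyl's theorem, the essential spectrum is invariant under compact perturbations.
sigma_ess(A + K) = sigma_ess(A) = {7, 10, 11}
Sum = 7 + 10 + 11 = 28

28


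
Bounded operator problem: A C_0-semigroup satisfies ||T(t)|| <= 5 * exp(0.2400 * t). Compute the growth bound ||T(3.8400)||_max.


||T(3.8400)|| <= 5 * exp(0.2400 * 3.8400)
= 5 * exp(0.9216)
= 5 * 2.5133
= 12.5665

12.5665


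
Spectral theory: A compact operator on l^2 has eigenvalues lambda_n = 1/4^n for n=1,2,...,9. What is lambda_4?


The eigenvalue formula gives lambda_4 = 1/4^4
= 1/256
= 0.0039

0.0039


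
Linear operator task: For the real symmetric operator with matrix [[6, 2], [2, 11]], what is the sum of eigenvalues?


For a self-adjoint (symmetric) matrix, the eigenvalues are real.
The sum of eigenvalues equals the trace of the matrix.
trace = 6 + 11 = 17

17


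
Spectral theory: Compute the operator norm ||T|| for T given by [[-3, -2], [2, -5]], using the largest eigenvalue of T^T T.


A^T A = [[13, -4], [-4, 29]]
trace(A^T A) = 42, det(A^T A) = 361
discriminant = 42^2 - 4*361 = 320
Largest eigenvalue of A^T A = (trace + sqrt(disc))/2 = 29.9443
||T|| = sqrt(29.9443) = 5.4721

5.4721


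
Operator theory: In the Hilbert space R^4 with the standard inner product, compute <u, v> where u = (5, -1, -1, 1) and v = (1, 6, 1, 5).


Computing the standard inner product <u, v> = sum u_i * v_i
= 5*1 + -1*6 + -1*1 + 1*5
= 5 + -6 + -1 + 5
= 3

3


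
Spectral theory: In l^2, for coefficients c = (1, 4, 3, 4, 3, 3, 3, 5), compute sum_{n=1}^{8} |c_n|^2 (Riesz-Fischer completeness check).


sum |c_n|^2 = 1^2 + 4^2 + 3^2 + 4^2 + 3^2 + 3^2 + 3^2 + 5^2
= 1 + 16 + 9 + 16 + 9 + 9 + 9 + 25
= 94

94


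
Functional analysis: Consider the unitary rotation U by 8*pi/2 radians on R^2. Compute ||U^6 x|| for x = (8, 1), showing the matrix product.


U is a rotation by theta = 8*pi/2
U^6 = rotation by 6*theta = 48*pi/2 = 0*pi/2 (mod 2*pi)
cos(0*pi/2) = 1.0000, sin(0*pi/2) = 0.0000
U^6 x = (1.0000 * 8 - 0.0000 * 1, 0.0000 * 8 + 1.0000 * 1)
= (8.0000, 1.0000)
||U^6 x|| = sqrt(8.0000^2 + 1.0000^2) = sqrt(65.0000) = 8.0623

8.0623


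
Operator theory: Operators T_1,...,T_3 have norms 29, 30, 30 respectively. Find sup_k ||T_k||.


By the Uniform Boundedness Principle, the supremum of norms is finite.
sup_k ||T_k|| = max(29, 30, 30) = 30

30


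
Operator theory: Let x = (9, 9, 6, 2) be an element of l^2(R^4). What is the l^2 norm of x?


The l^2 norm = (sum |x_i|^2)^(1/2)
Sum of 2th powers = 81 + 81 + 36 + 4 = 202
||x||_2 = (202)^(1/2) = 14.2127

14.2127


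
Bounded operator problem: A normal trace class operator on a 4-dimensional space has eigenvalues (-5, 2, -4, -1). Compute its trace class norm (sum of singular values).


For a normal operator, singular values equal |eigenvalues|.
Trace norm = sum |lambda_i| = 5 + 2 + 4 + 1
= 12

12


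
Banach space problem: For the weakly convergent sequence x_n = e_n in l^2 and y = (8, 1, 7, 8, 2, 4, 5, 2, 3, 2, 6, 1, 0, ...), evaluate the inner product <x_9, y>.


x_9 = e_9 is the standard basis vector with 1 in position 9.
<x_9, y> = y_9 = 3
As n -> infinity, <x_n, y> -> 0, confirming weak convergence of (x_n) to 0.

3


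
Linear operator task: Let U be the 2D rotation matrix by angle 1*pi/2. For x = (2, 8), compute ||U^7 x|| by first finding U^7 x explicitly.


U is a rotation by theta = 1*pi/2
U^7 = rotation by 7*theta = 7*pi/2 = 3*pi/2 (mod 2*pi)
cos(3*pi/2) = 0.0000, sin(3*pi/2) = -1.0000
U^7 x = (0.0000 * 2 - -1.0000 * 8, -1.0000 * 2 + 0.0000 * 8)
= (8.0000, -2.0000)
||U^7 x|| = sqrt(8.0000^2 + (-2.0000)^2) = sqrt(68.0000) = 8.2462

8.2462


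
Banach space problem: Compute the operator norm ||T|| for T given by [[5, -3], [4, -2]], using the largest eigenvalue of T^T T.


A^T A = [[41, -23], [-23, 13]]
trace(A^T A) = 54, det(A^T A) = 4
discriminant = 54^2 - 4*4 = 2900
Largest eigenvalue of A^T A = (trace + sqrt(disc))/2 = 53.9258
||T|| = sqrt(53.9258) = 7.3434

7.3434


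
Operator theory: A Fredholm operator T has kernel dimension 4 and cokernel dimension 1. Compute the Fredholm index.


The Fredholm index is defined as ind(T) = dim(ker T) - dim(coker T)
= 4 - 1
= 3

3


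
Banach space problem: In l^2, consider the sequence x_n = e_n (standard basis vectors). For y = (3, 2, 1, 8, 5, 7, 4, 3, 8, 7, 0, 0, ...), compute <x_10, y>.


x_10 = e_10 is the standard basis vector with 1 in position 10.
<x_10, y> = y_10 = 7
As n -> infinity, <x_n, y> -> 0, confirming weak convergence of (x_n) to 0.

7


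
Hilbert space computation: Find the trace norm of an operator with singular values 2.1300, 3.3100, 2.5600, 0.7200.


The nuclear norm is the sum of all singular values.
||T||_1 = 2.1300 + 3.3100 + 2.5600 + 0.7200
= 8.7200

8.7200


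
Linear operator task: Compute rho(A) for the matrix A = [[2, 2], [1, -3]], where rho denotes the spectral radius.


For a 2x2 matrix, eigenvalues satisfy lambda^2 - (trace)*lambda + det = 0
trace = 2 + -3 = -1
det = 2*-3 - 2*1 = -8
discriminant = (-1)^2 - 4*(-8) = 33
spectral radius = max |eigenvalue| = 3.3723

3.3723


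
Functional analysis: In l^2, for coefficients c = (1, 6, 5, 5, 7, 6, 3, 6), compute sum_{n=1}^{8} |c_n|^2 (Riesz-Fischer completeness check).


sum |c_n|^2 = 1^2 + 6^2 + 5^2 + 5^2 + 7^2 + 6^2 + 3^2 + 6^2
= 1 + 36 + 25 + 25 + 49 + 36 + 9 + 36
= 217

217


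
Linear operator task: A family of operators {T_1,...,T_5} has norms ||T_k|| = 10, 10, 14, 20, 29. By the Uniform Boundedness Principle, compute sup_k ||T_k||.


By the Uniform Boundedness Principle, the supremum of norms is finite.
sup_k ||T_k|| = max(10, 10, 14, 20, 29) = 29

29


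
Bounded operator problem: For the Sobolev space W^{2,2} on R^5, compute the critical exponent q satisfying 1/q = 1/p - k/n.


Using the Sobolev embedding formula: 1/q = 1/p - k/n
1/q = 1/2 - 2/5 = 1/10
q = 1/(1/10) = 10

10.0000


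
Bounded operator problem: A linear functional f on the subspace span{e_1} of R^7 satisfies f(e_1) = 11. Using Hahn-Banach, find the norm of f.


The norm of f is given by ||f|| = sup_{||x||=1} |f(x)|.
On span{e_1}, ||e_1|| = 1, so ||f|| = |f(e_1)| / ||e_1||
= |11| / 1 = 11.0000

11.0000


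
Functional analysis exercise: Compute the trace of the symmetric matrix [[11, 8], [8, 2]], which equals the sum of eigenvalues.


For a self-adjoint (symmetric) matrix, the eigenvalues are real.
The sum of eigenvalues equals the trace of the matrix.
trace = 11 + 2 = 13

13


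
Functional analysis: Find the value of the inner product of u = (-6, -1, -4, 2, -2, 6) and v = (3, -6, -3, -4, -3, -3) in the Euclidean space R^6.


Computing the standard inner product <u, v> = sum u_i * v_i
= -6*3 + -1*-6 + -4*-3 + 2*-4 + -2*-3 + 6*-3
= -18 + 6 + 12 + -8 + 6 + -18
= -20

-20


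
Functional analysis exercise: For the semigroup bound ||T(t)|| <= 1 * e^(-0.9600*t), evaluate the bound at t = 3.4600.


||T(3.4600)|| <= 1 * exp(-0.9600 * 3.4600)
= 1 * exp(-3.3216)
= 1 * 0.0361
= 0.0361

0.0361


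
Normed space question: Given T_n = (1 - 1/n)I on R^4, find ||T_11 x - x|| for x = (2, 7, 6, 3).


T_11 x - x = (1 - 1/11)x - x = -x/11
||x|| = sqrt(98) = 9.8995
||T_11 x - x|| = ||x||/11 = 9.8995/11 = 0.9000

0.9000


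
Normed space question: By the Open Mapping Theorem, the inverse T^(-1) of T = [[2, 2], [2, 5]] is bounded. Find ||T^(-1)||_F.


det(T) = 2*5 - 2*2 = 6
T^(-1) = (1/6) * [[5, -2], [-2, 2]] = [[0.8333, -0.3333], [-0.3333, 0.3333]]
||T^(-1)||_F^2 = 0.8333^2 + (-0.3333)^2 + (-0.3333)^2 + 0.3333^2 = 1.0278
||T^(-1)||_F = sqrt(1.0278) = 1.0138

1.0138


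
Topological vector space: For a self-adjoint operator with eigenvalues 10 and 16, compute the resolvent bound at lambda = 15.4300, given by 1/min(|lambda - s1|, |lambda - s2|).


dist(15.4300, {10, 16}) = min(|15.4300 - 10|, |15.4300 - 16|)
= min(5.4300, 0.5700) = 0.5700
Resolvent bound = 1/0.5700 = 1.7544

1.7544


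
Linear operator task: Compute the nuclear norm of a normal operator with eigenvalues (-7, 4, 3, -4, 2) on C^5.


For a normal operator, singular values equal |eigenvalues|.
Trace norm = sum |lambda_i| = 7 + 4 + 3 + 4 + 2
= 20

20


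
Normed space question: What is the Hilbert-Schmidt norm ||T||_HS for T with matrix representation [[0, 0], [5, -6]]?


The Hilbert-Schmidt norm is sqrt(sum of squares of all entries).
Sum of squares = 0^2 + 0^2 + 5^2 + (-6)^2
= 0 + 0 + 25 + 36 = 61
||T||_HS = sqrt(61) = 7.8102

7.8102


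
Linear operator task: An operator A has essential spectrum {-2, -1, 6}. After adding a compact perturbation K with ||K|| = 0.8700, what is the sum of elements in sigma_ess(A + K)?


By Weyl's theorem, the essential spectrum is invariant under compact perturbations.
sigma_ess(A + K) = sigma_ess(A) = {-2, -1, 6}
Sum = -2 + -1 + 6 = 3

3


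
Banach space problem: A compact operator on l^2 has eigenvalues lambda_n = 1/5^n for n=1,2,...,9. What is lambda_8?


The eigenvalue formula gives lambda_8 = 1/5^8
= 1/390625
= 2.5600e-06

2.5600e-06


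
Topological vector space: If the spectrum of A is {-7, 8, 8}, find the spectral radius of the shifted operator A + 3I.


Spectrum of A + 3I = {-4, 11, 11}
Spectral radius = max |lambda| over the shifted spectrum
= max(4, 11, 11) = 11

11


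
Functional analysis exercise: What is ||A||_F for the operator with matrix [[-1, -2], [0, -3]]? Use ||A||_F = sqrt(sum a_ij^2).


||A||_F^2 = sum a_ij^2
= (-1)^2 + (-2)^2 + 0^2 + (-3)^2
= 1 + 4 + 0 + 9 = 14
||A||_F = sqrt(14) = 3.7417

3.7417


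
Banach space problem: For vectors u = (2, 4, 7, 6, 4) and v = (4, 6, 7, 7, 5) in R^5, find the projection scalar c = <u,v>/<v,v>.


Computing <u,v> = 2*4 + 4*6 + 7*7 + 6*7 + 4*5 = 143
Computing <v,v> = 4^2 + 6^2 + 7^2 + 7^2 + 5^2 = 175
Projection coefficient = 143/175 = 0.8171

0.8171


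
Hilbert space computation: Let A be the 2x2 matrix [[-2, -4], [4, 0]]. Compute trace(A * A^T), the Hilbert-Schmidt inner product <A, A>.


trace(A * A^T) = sum of squares of all entries
= (-2)^2 + (-4)^2 + 4^2 + 0^2
= 4 + 16 + 16 + 0
= 36

36


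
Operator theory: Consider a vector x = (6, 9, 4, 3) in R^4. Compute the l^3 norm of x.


The l^3 norm = (sum |x_i|^3)^(1/3)
Sum of 3th powers = 216 + 729 + 64 + 27 = 1036
||x||_3 = (1036)^(1/3) = 10.1186

10.1186


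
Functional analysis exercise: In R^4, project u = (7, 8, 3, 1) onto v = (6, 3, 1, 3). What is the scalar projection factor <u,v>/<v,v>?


Computing <u,v> = 7*6 + 8*3 + 3*1 + 1*3 = 72
Computing <v,v> = 6^2 + 3^2 + 1^2 + 3^2 = 55
Projection coefficient = 72/55 = 1.3091

1.3091


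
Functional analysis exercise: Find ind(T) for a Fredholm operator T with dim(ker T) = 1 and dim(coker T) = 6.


The Fredholm index is defined as ind(T) = dim(ker T) - dim(coker T)
= 1 - 6
= -5

-5


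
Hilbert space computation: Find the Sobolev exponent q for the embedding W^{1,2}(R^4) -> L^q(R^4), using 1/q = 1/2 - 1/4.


Using the Sobolev embedding formula: 1/q = 1/p - k/n
1/q = 1/2 - 1/4 = 1/4
q = 1/(1/4) = 4

4.0000


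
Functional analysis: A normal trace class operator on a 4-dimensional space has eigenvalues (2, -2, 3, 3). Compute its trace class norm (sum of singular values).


For a normal operator, singular values equal |eigenvalues|.
Trace norm = sum |lambda_i| = 2 + 2 + 3 + 3
= 10

10


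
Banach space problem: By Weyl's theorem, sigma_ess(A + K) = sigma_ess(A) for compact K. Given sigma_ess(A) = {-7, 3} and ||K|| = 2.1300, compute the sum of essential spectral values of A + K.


By Weyl's theorem, the essential spectrum is invariant under compact perturbations.
sigma_ess(A + K) = sigma_ess(A) = {-7, 3}
Sum = -7 + 3 = -4

-4


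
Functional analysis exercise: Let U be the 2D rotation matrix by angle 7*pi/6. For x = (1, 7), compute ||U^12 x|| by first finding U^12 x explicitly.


U is a rotation by theta = 7*pi/6
U^12 = rotation by 12*theta = 84*pi/6 = 0*pi/6 (mod 2*pi)
cos(0*pi/6) = 1.0000, sin(0*pi/6) = 0.0000
U^12 x = (1.0000 * 1 - 0.0000 * 7, 0.0000 * 1 + 1.0000 * 7)
= (1.0000, 7.0000)
||U^12 x|| = sqrt(1.0000^2 + 7.0000^2) = sqrt(50.0000) = 7.0711

7.0711


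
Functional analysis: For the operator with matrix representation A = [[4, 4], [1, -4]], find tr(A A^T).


trace(A * A^T) = sum of squares of all entries
= 4^2 + 4^2 + 1^2 + (-4)^2
= 16 + 16 + 1 + 16
= 49

49


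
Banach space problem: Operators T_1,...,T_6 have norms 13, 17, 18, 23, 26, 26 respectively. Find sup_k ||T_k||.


By the Uniform Boundedness Principle, the supremum of norms is finite.
sup_k ||T_k|| = max(13, 17, 18, 23, 26, 26) = 26

26


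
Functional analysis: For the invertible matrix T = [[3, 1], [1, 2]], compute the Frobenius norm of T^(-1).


det(T) = 3*2 - 1*1 = 5
T^(-1) = (1/5) * [[2, -1], [-1, 3]] = [[0.4000, -0.2000], [-0.2000, 0.6000]]
||T^(-1)||_F^2 = 0.4000^2 + (-0.2000)^2 + (-0.2000)^2 + 0.6000^2 = 0.6000
||T^(-1)||_F = sqrt(0.6000) = 0.7746

0.7746


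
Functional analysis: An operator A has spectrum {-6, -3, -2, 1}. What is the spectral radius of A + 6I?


Spectrum of A + 6I = {0, 3, 4, 7}
Spectral radius = max |lambda| over the shifted spectrum
= max(0, 3, 4, 7) = 7

7


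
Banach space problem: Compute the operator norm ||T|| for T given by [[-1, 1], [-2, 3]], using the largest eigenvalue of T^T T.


A^T A = [[5, -7], [-7, 10]]
trace(A^T A) = 15, det(A^T A) = 1
discriminant = 15^2 - 4*1 = 221
Largest eigenvalue of A^T A = (trace + sqrt(disc))/2 = 14.9330
||T|| = sqrt(14.9330) = 3.8643

3.8643


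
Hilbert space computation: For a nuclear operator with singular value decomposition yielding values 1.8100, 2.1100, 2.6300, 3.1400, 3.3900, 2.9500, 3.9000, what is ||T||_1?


The nuclear norm is the sum of all singular values.
||T||_1 = 1.8100 + 2.1100 + 2.6300 + 3.1400 + 3.3900 + 2.9500 + 3.9000
= 19.9300

19.9300


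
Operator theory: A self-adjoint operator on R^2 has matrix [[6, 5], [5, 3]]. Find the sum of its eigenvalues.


For a self-adjoint (symmetric) matrix, the eigenvalues are real.
The sum of eigenvalues equals the trace of the matrix.
trace = 6 + 3 = 9

9


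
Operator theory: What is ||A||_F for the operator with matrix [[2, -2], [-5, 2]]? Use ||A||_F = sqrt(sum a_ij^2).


||A||_F^2 = sum a_ij^2
= 2^2 + (-2)^2 + (-5)^2 + 2^2
= 4 + 4 + 25 + 4 = 37
||A||_F = sqrt(37) = 6.0828

6.0828


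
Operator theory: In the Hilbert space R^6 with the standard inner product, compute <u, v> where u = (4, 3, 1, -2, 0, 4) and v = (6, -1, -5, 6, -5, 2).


Computing the standard inner product <u, v> = sum u_i * v_i
= 4*6 + 3*-1 + 1*-5 + -2*6 + 0*-5 + 4*2
= 24 + -3 + -5 + -12 + 0 + 8
= 12

12


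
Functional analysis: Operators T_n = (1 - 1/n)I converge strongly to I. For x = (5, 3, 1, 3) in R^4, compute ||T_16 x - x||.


T_16 x - x = (1 - 1/16)x - x = -x/16
||x|| = sqrt(44) = 6.6332
||T_16 x - x|| = ||x||/16 = 6.6332/16 = 0.4146

0.4146


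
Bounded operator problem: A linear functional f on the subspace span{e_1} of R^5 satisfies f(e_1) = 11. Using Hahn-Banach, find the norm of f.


The norm of f is given by ||f|| = sup_{||x||=1} |f(x)|.
On span{e_1}, ||e_1|| = 1, so ||f|| = |f(e_1)| / ||e_1||
= |11| / 1 = 11.0000

11.0000


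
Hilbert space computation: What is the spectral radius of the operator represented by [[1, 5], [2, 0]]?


For a 2x2 matrix, eigenvalues satisfy lambda^2 - (trace)*lambda + det = 0
trace = 1 + 0 = 1
det = 1*0 - 5*2 = -10
discriminant = 1^2 - 4*(-10) = 41
spectral radius = max |eigenvalue| = 3.7016

3.7016


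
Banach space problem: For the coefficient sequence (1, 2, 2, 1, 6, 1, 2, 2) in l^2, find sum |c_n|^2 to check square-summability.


sum |c_n|^2 = 1^2 + 2^2 + 2^2 + 1^2 + 6^2 + 1^2 + 2^2 + 2^2
= 1 + 4 + 4 + 1 + 36 + 1 + 4 + 4
= 55

55


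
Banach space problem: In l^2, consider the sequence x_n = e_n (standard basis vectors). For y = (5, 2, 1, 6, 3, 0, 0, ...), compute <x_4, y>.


x_4 = e_4 is the standard basis vector with 1 in position 4.
<x_4, y> = y_4 = 6
As n -> infinity, <x_n, y> -> 0, confirming weak convergence of (x_n) to 0.

6
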